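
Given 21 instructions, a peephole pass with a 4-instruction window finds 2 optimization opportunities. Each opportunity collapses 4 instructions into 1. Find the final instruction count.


Each match removes 3 instructions.
Total removed = 2 * 3 = 6
Remaining = 21 - 6 = 15

15


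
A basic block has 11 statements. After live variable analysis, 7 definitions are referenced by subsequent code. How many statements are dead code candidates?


Dead code = total statements - live definitions
= 11 - 7 = 4

4


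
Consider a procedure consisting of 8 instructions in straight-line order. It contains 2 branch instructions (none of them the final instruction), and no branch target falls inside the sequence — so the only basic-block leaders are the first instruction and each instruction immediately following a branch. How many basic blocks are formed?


With no in-sequence branch targets, the leaders are the first instruction plus the instruction after each branch.
Number of basic blocks = branches + 1
= 2 + 1 = 3

3


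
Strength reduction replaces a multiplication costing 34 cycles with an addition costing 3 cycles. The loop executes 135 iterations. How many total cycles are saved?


Per-iteration saving = 34 - 3 = 31
Total saved = 135 * 31 = 4185

4185


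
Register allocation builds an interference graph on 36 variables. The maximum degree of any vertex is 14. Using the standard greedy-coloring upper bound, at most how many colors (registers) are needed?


Greedy coloring never needs more than (max_degree + 1) colors: when coloring a vertex, at most max_degree neighbors are already colored.
Upper bound = 14 + 1 = 15

15


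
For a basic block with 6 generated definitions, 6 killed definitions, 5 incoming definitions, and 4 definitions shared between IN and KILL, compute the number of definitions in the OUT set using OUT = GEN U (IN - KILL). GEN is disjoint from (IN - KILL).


IN - KILL: 5 - 4 = 1 surviving definitions
OUT = GEN + surviving = 6 + 1 = 7

7


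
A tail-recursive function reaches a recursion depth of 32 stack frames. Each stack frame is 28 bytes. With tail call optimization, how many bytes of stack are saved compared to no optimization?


Without TCO: 32 * 28 = 896 bytes
With TCO: reuse 1 frame = 28 bytes
Savings = 896 - 28 = 868

868


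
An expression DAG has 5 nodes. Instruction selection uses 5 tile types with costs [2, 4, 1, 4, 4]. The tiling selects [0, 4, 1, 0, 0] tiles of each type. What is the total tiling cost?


Total cost = sum(count_i * cost_i)
= 0*2 + 4*4 + 1*1 + 0*4 + 0*4
= 17

17


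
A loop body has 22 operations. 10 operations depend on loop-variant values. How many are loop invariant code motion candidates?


Invariant candidates = total - loop-dependent
= 22 - 10 = 12

12


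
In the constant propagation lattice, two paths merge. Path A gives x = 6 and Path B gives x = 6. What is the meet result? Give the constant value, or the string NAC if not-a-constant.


Meet operation: if both paths give the same constant, result is that constant; if they differ, result is NAC (not-a-constant).
Path A: 6, Path B: 6 -> equal
Result: constant -> 6

6


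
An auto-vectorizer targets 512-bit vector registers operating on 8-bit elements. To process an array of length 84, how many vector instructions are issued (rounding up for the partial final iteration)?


Width = 512 / 8 = 64 elements per vector op
Iterations = ceil(84 / 64) = 2

2


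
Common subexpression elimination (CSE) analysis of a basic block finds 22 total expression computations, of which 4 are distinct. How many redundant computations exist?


CSE count = total expressions - unique expressions
= 22 - 4 = 18

18


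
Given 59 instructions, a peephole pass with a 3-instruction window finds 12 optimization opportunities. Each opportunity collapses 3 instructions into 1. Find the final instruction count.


Each match removes 2 instructions.
Total removed = 12 * 2 = 24
Remaining = 59 - 24 = 35

35


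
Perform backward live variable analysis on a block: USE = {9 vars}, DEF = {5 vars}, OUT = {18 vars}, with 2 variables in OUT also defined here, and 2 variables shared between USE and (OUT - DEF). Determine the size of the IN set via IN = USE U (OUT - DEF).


OUT - DEF: 18 - 2 = 16
|IN| = |USE| + |OUT - DEF| - |USE ∩ (OUT - DEF)| = 9 + 16 - 2 = 23

23


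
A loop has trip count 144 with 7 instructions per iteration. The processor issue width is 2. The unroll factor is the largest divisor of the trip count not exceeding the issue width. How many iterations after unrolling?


Largest divisor of 144 <= 2 is 2
New iterations = 144 / 2 = 72

72


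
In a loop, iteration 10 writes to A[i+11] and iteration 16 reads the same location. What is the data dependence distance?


Distance = read iteration - write iteration
= 16 - 10 = 6

6


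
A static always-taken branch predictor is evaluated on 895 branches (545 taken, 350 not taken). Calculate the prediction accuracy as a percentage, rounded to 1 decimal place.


Predictor: always-taken
Correct predictions = 545
Accuracy = 545 / 895 * 100 = 60.9%

60.9


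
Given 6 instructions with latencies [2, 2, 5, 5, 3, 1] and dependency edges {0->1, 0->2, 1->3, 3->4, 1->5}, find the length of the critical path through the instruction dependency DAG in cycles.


Compute longest path through dependency graph: dist(Ik) = max over predecessors of dist + latency(Ik).
dist(I0) = latency 2 = 2
dist(I1) = dist(I0) + 2 = 2 + 2 = 4
dist(I2) = dist(I0) + 5 = 2 + 5 = 7
dist(I3) = dist(I1) + 5 = 4 + 5 = 9
dist(I4) = dist(I3) + 3 = 9 + 3 = 12
dist(I5) = dist(I1) + 1 = 4 + 1 = 5
Critical path = max dist = 12

12


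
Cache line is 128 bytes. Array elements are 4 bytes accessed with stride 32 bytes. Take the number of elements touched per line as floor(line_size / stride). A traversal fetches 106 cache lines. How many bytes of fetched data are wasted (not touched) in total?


Elements per line = floor(128 / 32) = 4
Bytes used per line = 4 * 4 = 16
Wasted per line = 128 - 16 = 112
Total wasted = 112 * 106 = 11872

11872


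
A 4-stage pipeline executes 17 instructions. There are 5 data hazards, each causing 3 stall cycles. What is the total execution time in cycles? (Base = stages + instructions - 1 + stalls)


Base cycles = 4 + 17 - 1 = 20
Total stalls = 5 * 3 = 15
Total = 20 + 15 = 35

35


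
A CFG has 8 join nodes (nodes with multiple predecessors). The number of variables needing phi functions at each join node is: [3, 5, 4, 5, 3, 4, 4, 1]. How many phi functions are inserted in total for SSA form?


Total phi functions = sum of phi functions at each join node
= 3 + 5 + 4 + 5 + 3 + 4 + 4 + 1 = 29

29


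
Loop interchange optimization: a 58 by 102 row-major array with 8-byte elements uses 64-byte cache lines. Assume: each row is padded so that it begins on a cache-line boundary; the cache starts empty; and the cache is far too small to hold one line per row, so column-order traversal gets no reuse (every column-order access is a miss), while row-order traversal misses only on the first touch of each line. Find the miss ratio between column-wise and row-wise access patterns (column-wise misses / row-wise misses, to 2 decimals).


Each row occupies 102 * 8 = 816 bytes and starts on a line boundary, so it spans ceil(816 / 64) = 13 cache lines.
Row-major traversal misses (one per line touched): 58 * ceil(102 * 8 / 64) = 754
Column-major traversal misses (no reuse, every access misses): 58 * 102 = 5916
Ratio = 5916 / 754 = 7.85

7.85


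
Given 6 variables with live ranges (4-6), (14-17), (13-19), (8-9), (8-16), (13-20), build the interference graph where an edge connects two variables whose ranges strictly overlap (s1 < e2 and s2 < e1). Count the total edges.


Check all pairs for overlapping intervals.
Two intervals (s1,e1) and (s2,e2) overlap if s1 < e2 and s2 < e1.
v0 (4-6) vs v1..v5: overlaps none -> 0
v1 (14-17) vs v2..v5: overlaps v2, v4, v5 -> 3
v2 (13-19) vs v3..v5: overlaps v4, v5 -> 2
v3 (8-9) vs v4..v5: overlaps v4 -> 1
v4 (8-16) vs v5: overlaps v5 -> 1
Total overlapping pairs = 0 + 3 + 2 + 1 + 1 = 7

7


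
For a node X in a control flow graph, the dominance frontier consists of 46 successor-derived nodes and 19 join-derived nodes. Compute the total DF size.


DF(X) = direct successor contributions + join point contributions
= 46 + 19 = 65

65


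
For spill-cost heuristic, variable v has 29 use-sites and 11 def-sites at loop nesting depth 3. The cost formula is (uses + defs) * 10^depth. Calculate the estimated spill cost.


uses + defs = 29 + 11 = 40
10^3 = 1000
Spill cost = 40 * 1000 = 40000

40000


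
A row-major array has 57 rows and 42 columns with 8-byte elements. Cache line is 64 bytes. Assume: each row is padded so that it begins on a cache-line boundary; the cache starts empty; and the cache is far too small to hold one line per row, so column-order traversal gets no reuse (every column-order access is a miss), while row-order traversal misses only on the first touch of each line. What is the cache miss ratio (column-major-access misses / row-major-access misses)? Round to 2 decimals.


Each row occupies 42 * 8 = 336 bytes and starts on a line boundary, so it spans ceil(336 / 64) = 6 cache lines.
Row-major traversal misses (one per line touched): 57 * ceil(42 * 8 / 64) = 342
Column-major traversal misses (no reuse, every access misses): 57 * 42 = 2394
Ratio = 2394 / 342 = 7.0

7.0


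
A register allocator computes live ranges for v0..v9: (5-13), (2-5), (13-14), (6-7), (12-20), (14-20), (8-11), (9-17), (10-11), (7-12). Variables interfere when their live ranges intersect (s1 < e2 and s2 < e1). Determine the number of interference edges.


Check all pairs for overlapping intervals.
Two intervals (s1,e1) and (s2,e2) overlap if s1 < e2 and s2 < e1.
v0 (5-13) vs v1..v9: overlaps v3, v4, v6, v7, v8, v9 -> 6
v1 (2-5) vs v2..v9: overlaps none -> 0
v2 (13-14) vs v3..v9: overlaps v4, v7 -> 2
v3 (6-7) vs v4..v9: overlaps none -> 0
v4 (12-20) vs v5..v9: overlaps v5, v7 -> 2
v5 (14-20) vs v6..v9: overlaps v7 -> 1
v6 (8-11) vs v7..v9: overlaps v7, v8, v9 -> 3
v7 (9-17) vs v8..v9: overlaps v8, v9 -> 2
v8 (10-11) vs v9: overlaps v9 -> 1
Total overlapping pairs = 6 + 0 + 2 + 0 + 2 + 1 + 3 + 2 + 1 = 17

17


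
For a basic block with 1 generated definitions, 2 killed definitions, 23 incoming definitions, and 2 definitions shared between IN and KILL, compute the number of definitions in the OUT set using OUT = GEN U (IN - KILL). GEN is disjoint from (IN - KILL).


IN - KILL: 23 - 2 = 21 surviving definitions
OUT = GEN + surviving = 1 + 21 = 22

22


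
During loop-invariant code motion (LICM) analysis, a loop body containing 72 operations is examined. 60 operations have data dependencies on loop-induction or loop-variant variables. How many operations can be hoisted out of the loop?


Invariant candidates = total - loop-dependent
= 72 - 60 = 12

12


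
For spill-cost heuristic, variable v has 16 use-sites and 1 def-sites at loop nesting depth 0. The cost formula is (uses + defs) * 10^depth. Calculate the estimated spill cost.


uses + defs = 16 + 1 = 17
10^0 = 1
Spill cost = 17 * 1 = 17

17


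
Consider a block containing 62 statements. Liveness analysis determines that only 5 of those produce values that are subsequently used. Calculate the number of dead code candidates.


Dead code = total statements - live definitions
= 62 - 5 = 57

57


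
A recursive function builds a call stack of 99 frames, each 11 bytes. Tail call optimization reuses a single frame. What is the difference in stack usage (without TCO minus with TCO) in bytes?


Without TCO: 99 * 11 = 1089 bytes
With TCO: reuse 1 frame = 11 bytes
Savings = 1089 - 11 = 1078

1078


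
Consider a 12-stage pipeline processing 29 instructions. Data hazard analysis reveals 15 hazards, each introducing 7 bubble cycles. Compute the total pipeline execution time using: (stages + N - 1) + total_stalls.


Base cycles = 12 + 29 - 1 = 40
Total stalls = 15 * 7 = 105
Total = 40 + 105 = 145

145


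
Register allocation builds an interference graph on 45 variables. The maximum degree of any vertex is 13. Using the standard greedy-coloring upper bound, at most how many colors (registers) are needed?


Greedy coloring never needs more than (max_degree + 1) colors: when coloring a vertex, at most max_degree neighbors are already colored.
Upper bound = 13 + 1 = 14

14


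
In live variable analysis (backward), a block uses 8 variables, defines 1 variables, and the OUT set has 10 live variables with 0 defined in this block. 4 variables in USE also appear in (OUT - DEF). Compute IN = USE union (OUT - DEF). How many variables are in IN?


OUT - DEF: 10 - 0 = 10
|IN| = |USE| + |OUT - DEF| - |USE ∩ (OUT - DEF)| = 8 + 10 - 4 = 14

14


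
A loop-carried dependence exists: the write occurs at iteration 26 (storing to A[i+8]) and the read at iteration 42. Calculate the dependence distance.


Distance = read iteration - write iteration
= 42 - 26 = 16

16


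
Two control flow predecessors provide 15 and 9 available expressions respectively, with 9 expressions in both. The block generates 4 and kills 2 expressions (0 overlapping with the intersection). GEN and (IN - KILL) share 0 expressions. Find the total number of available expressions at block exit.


IN = intersection of predecessors = 9
IN - KILL = 9 - 0 = 9
|OUT| = |GEN| + |IN - KILL| - |GEN ∩ (IN - KILL)| = 4 + 9 - 0 = 13

13


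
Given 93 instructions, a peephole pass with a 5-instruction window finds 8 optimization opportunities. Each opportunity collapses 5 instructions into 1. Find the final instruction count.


Each match removes 4 instructions.
Total removed = 8 * 4 = 32
Remaining = 93 - 32 = 61

61


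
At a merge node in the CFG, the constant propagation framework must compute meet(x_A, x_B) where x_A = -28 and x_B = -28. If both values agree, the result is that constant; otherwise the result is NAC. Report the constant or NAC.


Meet operation: if both paths give the same constant, result is that constant; if they differ, result is NAC (not-a-constant).
Path A: -28, Path B: -28 -> equal
Result: constant -> -28

-28


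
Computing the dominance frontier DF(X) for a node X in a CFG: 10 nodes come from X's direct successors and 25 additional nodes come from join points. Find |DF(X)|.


DF(X) = direct successor contributions + join point contributions
= 10 + 25 = 35

35


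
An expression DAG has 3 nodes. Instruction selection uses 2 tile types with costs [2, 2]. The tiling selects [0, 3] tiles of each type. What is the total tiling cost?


Total cost = sum(count_i * cost_i)
= 0*2 + 3*2
= 6

6


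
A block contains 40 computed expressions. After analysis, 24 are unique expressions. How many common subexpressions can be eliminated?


CSE count = total expressions - unique expressions
= 40 - 24 = 16

16


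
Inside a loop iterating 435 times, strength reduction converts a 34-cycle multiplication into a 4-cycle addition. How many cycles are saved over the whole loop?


Per-iteration saving = 34 - 4 = 30
Total saved = 435 * 30 = 13050

13050


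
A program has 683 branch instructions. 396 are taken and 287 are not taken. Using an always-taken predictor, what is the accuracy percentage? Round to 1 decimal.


Predictor: always-taken
Correct predictions = 396
Accuracy = 396 / 683 * 100 = 58.0%

58.0


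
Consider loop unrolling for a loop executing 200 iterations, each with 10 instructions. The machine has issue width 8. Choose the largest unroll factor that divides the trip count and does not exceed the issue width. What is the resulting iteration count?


Largest divisor of 200 <= 8 is 8
New iterations = 200 / 8 = 25

25


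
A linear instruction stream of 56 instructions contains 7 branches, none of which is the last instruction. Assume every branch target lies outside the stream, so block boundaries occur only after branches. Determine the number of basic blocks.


With no in-sequence branch targets, the leaders are the first instruction plus the instruction after each branch.
Number of basic blocks = branches + 1
= 7 + 1 = 8

8


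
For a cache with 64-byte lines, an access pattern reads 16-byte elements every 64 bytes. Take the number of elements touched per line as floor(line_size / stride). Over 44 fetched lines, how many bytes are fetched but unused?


Elements per line = floor(64 / 64) = 1
Bytes used per line = 1 * 16 = 16
Wasted per line = 64 - 16 = 48
Total wasted = 48 * 44 = 2112

2112


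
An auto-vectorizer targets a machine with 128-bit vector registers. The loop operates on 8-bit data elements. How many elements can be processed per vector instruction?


Width = SIMD bits / data type bits
= 128 / 8 = 16

16


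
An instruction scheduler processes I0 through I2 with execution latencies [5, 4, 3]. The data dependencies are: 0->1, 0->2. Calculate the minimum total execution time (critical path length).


Compute longest path through dependency graph: dist(Ik) = max over predecessors of dist + latency(Ik).
dist(I0) = latency 5 = 5
dist(I1) = dist(I0) + 4 = 5 + 4 = 9
dist(I2) = dist(I0) + 3 = 5 + 3 = 8
Critical path = max dist = 9

9


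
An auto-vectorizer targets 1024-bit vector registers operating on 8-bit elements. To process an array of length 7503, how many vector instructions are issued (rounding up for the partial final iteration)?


Width = 1024 / 8 = 128 elements per vector op
Iterations = ceil(7503 / 128) = 59

59


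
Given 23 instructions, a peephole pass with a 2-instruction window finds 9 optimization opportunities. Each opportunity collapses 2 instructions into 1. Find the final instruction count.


Each match removes 1 instructions.
Total removed = 9 * 1 = 9
Remaining = 23 - 9 = 14

14


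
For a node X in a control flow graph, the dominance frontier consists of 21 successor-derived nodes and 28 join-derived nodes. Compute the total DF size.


DF(X) = direct successor contributions + join point contributions
= 21 + 28 = 49

49


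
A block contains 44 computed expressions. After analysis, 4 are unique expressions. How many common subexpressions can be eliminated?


CSE count = total expressions - unique expressions
= 44 - 4 = 40

40


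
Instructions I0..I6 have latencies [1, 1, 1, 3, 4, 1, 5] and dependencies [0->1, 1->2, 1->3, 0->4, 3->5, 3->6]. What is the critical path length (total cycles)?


Compute longest path through dependency graph: dist(Ik) = max over predecessors of dist + latency(Ik).
dist(I0) = latency 1 = 1
dist(I1) = dist(I0) + 1 = 1 + 1 = 2
dist(I2) = dist(I1) + 1 = 2 + 1 = 3
dist(I3) = dist(I1) + 3 = 2 + 3 = 5
dist(I4) = dist(I0) + 4 = 1 + 4 = 5
dist(I5) = dist(I3) + 1 = 5 + 1 = 6
dist(I6) = dist(I3) + 5 = 5 + 5 = 10
Critical path = max dist = 10

10


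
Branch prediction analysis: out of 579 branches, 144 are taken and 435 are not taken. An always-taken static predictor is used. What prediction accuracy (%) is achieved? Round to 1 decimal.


Predictor: always-taken
Correct predictions = 144
Accuracy = 144 / 579 * 100 = 24.9%

24.9


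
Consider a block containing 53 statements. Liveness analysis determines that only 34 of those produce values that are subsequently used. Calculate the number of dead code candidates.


Dead code = total statements - live definitions
= 53 - 34 = 19

19


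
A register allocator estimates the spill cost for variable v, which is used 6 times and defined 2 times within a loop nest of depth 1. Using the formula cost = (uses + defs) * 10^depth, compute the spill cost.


uses + defs = 6 + 2 = 8
10^1 = 10
Spill cost = 8 * 10 = 80

80


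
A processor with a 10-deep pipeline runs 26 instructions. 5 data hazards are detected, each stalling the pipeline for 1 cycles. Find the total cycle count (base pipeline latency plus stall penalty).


Base cycles = 10 + 26 - 1 = 35
Total stalls = 5 * 1 = 5
Total = 35 + 5 = 40

40


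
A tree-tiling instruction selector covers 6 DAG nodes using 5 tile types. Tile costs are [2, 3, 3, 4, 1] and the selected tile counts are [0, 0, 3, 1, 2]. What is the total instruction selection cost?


Total cost = sum(count_i * cost_i)
= 0*2 + 0*3 + 3*3 + 1*4 + 2*1
= 15

15


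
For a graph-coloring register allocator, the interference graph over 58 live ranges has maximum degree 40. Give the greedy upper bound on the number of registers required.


Greedy coloring never needs more than (max_degree + 1) colors: when coloring a vertex, at most max_degree neighbors are already colored.
Upper bound = 40 + 1 = 41

41


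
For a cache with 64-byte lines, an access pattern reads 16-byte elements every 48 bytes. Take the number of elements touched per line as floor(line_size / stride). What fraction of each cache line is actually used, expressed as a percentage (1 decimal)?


Elements per cache line = floor(64 / 48) = 1
Bytes used = 1 * 16 = 16
Utilization = 16 / 64 * 100 = 25.0%

25.0


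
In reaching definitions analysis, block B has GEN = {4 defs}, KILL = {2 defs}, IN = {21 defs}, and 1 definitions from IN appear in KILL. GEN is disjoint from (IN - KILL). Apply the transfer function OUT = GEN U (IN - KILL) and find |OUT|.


IN - KILL: 21 - 1 = 20 surviving definitions
OUT = GEN + surviving = 4 + 20 = 24

24


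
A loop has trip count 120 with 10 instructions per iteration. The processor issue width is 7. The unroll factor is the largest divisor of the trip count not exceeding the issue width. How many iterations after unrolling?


Largest divisor of 120 <= 7 is 6
New iterations = 120 / 6 = 20

20


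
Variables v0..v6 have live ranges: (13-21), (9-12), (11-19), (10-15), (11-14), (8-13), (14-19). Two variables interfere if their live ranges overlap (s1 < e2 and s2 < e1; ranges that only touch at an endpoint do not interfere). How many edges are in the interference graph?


Check all pairs for overlapping intervals.
Two intervals (s1,e1) and (s2,e2) overlap if s1 < e2 and s2 < e1.
v0 (13-21) vs v1..v6: overlaps v2, v3, v4, v6 -> 4
v1 (9-12) vs v2..v6: overlaps v2, v3, v4, v5 -> 4
v2 (11-19) vs v3..v6: overlaps v3, v4, v5, v6 -> 4
v3 (10-15) vs v4..v6: overlaps v4, v5, v6 -> 3
v4 (11-14) vs v5..v6: overlaps v5 -> 1
v5 (8-13) vs v6: overlaps none -> 0
Total overlapping pairs = 4 + 4 + 4 + 3 + 1 + 0 = 16

16


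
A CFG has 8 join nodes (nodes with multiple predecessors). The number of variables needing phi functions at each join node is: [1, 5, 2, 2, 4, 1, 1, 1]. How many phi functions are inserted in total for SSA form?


Total phi functions = sum of phi functions at each join node
= 1 + 5 + 2 + 2 + 4 + 1 + 1 + 1 = 17

17


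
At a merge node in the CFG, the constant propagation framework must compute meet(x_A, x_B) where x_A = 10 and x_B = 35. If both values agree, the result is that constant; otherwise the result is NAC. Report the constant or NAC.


Meet operation: if both paths give the same constant, result is that constant; if they differ, result is NAC (not-a-constant).
Path A: 10, Path B: 35 -> differ
Result: not-a-constant -> NAC

NAC


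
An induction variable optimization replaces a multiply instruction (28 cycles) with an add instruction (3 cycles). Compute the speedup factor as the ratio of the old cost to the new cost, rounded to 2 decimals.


Ratio = mult_cost / add_cost = 28 / 3 = 9.33

9.33


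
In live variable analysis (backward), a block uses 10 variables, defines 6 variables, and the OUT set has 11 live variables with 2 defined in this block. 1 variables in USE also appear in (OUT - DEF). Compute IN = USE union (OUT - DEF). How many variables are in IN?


OUT - DEF: 11 - 2 = 9
|IN| = |USE| + |OUT - DEF| - |USE ∩ (OUT - DEF)| = 10 + 9 - 1 = 18

18


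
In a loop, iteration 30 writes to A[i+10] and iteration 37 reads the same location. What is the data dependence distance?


Distance = read iteration - write iteration
= 37 - 30 = 7

7


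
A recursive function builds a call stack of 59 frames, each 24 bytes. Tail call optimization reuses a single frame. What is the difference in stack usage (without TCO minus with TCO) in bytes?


Without TCO: 59 * 24 = 1416 bytes
With TCO: reuse 1 frame = 24 bytes
Savings = 1416 - 24 = 1392

1392


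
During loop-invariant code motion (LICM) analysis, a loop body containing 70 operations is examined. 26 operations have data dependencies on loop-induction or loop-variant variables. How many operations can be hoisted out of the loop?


Invariant candidates = total - loop-dependent
= 70 - 26 = 44

44


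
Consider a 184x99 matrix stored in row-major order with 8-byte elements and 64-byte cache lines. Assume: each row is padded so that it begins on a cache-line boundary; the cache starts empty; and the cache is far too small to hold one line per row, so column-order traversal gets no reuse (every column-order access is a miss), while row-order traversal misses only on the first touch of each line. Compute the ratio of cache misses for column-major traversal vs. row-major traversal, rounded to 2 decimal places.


Each row occupies 99 * 8 = 792 bytes and starts on a line boundary, so it spans ceil(792 / 64) = 13 cache lines.
Row-major traversal misses (one per line touched): 184 * ceil(99 * 8 / 64) = 2392
Column-major traversal misses (no reuse, every access misses): 184 * 99 = 18216
Ratio = 18216 / 2392 = 7.62

7.62


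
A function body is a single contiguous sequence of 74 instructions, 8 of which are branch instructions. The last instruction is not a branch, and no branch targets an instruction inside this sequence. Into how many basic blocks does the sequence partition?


With no in-sequence branch targets, the leaders are the first instruction plus the instruction after each branch.
Number of basic blocks = branches + 1
= 8 + 1 = 9

9


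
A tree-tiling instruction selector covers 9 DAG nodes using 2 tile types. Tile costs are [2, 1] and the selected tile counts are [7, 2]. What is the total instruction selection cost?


Total cost = sum(count_i * cost_i)
= 7*2 + 2*1
= 16

16


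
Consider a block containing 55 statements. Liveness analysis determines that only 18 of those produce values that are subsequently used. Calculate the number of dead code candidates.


Dead code = total statements - live definitions
= 55 - 18 = 37

37


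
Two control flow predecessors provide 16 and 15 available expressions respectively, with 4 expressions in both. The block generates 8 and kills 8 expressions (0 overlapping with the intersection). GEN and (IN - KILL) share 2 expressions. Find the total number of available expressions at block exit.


IN = intersection of predecessors = 4
IN - KILL = 4 - 0 = 4
|OUT| = |GEN| + |IN - KILL| - |GEN ∩ (IN - KILL)| = 8 + 4 - 2 = 10

10


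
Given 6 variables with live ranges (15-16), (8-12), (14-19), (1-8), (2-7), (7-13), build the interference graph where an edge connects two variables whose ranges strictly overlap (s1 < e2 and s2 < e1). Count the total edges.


Check all pairs for overlapping intervals.
Two intervals (s1,e1) and (s2,e2) overlap if s1 < e2 and s2 < e1.
v0 (15-16) vs v1..v5: overlaps v2 -> 1
v1 (8-12) vs v2..v5: overlaps v5 -> 1
v2 (14-19) vs v3..v5: overlaps none -> 0
v3 (1-8) vs v4..v5: overlaps v4, v5 -> 2
v4 (2-7) vs v5: overlaps none -> 0
Total overlapping pairs = 1 + 1 + 0 + 2 + 0 = 4

4


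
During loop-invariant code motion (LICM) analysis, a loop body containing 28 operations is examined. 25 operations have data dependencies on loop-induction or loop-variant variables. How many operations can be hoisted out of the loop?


Invariant candidates = total - loop-dependent
= 28 - 25 = 3

3


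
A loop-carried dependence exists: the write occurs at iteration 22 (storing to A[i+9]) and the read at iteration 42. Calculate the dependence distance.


Distance = read iteration - write iteration
= 42 - 22 = 20

20


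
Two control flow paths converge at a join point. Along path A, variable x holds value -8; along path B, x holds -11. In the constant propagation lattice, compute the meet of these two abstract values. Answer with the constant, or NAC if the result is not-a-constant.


Meet operation: if both paths give the same constant, result is that constant; if they differ, result is NAC (not-a-constant).
Path A: -8, Path B: -11 -> differ
Result: not-a-constant -> NAC

NAC


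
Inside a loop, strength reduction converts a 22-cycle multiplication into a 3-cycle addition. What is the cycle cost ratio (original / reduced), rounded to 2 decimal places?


Ratio = mult_cost / add_cost = 22 / 3 = 7.33

7.33


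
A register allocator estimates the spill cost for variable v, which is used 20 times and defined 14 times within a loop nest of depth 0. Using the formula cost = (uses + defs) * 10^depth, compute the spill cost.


uses + defs = 20 + 14 = 34
10^0 = 1
Spill cost = 34 * 1 = 34

34


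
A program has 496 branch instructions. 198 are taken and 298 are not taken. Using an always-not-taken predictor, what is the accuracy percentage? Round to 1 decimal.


Predictor: always-not-taken
Correct predictions = 298
Accuracy = 298 / 496 * 100 = 60.1%

60.1


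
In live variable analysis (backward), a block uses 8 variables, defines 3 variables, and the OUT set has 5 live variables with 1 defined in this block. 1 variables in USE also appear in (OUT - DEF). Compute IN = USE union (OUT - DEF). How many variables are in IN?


OUT - DEF: 5 - 1 = 4
|IN| = |USE| + |OUT - DEF| - |USE ∩ (OUT - DEF)| = 8 + 4 - 1 = 11

11


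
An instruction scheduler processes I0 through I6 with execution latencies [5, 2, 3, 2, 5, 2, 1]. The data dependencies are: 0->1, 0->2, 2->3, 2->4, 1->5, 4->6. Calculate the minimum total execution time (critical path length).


Compute longest path through dependency graph: dist(Ik) = max over predecessors of dist + latency(Ik).
dist(I0) = latency 5 = 5
dist(I1) = dist(I0) + 2 = 5 + 2 = 7
dist(I2) = dist(I0) + 3 = 5 + 3 = 8
dist(I3) = dist(I2) + 2 = 8 + 2 = 10
dist(I4) = dist(I2) + 5 = 8 + 5 = 13
dist(I5) = dist(I1) + 2 = 7 + 2 = 9
dist(I6) = dist(I4) + 1 = 13 + 1 = 14
Critical path = max dist = 14

14


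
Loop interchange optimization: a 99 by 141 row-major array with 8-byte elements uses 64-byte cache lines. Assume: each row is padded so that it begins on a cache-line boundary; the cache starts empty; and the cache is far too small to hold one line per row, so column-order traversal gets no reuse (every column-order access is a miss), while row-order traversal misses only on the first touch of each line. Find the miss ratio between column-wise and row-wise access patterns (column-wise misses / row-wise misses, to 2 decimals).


Each row occupies 141 * 8 = 1128 bytes and starts on a line boundary, so it spans ceil(1128 / 64) = 18 cache lines.
Row-major traversal misses (one per line touched): 99 * ceil(141 * 8 / 64) = 1782
Column-major traversal misses (no reuse, every access misses): 99 * 141 = 13959
Ratio = 13959 / 1782 = 7.83

7.83


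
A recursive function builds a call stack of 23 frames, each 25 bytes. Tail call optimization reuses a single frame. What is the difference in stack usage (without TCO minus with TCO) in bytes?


Without TCO: 23 * 25 = 575 bytes
With TCO: reuse 1 frame = 25 bytes
Savings = 575 - 25 = 550

550


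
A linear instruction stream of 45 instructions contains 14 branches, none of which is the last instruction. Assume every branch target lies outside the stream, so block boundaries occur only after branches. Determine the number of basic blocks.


With no in-sequence branch targets, the leaders are the first instruction plus the instruction after each branch.
Number of basic blocks = branches + 1
= 14 + 1 = 15

15


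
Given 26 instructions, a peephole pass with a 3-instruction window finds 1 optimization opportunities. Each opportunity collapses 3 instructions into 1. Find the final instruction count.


Each match removes 2 instructions.
Total removed = 1 * 2 = 2
Remaining = 26 - 2 = 24

24


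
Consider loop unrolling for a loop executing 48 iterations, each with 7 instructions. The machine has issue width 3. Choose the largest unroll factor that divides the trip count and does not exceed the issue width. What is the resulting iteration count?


Largest divisor of 48 <= 3 is 3
New iterations = 48 / 3 = 16

16


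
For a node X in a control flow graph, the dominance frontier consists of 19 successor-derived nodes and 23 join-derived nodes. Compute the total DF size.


DF(X) = direct successor contributions + join point contributions
= 19 + 23 = 42

42


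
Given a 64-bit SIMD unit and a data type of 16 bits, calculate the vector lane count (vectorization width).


Width = SIMD bits / data type bits
= 64 / 16 = 4

4


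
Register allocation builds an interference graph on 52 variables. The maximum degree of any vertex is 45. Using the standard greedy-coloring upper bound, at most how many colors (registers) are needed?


Greedy coloring never needs more than (max_degree + 1) colors: when coloring a vertex, at most max_degree neighbors are already colored.
Upper bound = 45 + 1 = 46

46


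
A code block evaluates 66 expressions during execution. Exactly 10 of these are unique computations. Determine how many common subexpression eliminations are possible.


CSE count = total expressions - unique expressions
= 66 - 10 = 56

56


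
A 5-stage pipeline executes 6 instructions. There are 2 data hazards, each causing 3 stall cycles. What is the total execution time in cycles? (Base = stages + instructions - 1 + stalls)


Base cycles = 5 + 6 - 1 = 10
Total stalls = 2 * 3 = 6
Total = 10 + 6 = 16

16


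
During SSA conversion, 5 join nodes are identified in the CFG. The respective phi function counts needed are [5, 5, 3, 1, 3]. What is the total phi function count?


Total phi functions = sum of phi functions at each join node
= 5 + 5 + 3 + 1 + 3 = 17

17


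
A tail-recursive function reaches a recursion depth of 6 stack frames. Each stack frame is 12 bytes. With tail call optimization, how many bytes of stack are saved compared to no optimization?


Without TCO: 6 * 12 = 72 bytes
With TCO: reuse 1 frame = 12 bytes
Savings = 72 - 12 = 60

60


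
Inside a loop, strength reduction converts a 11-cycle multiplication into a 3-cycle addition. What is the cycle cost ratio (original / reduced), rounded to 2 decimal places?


Ratio = mult_cost / add_cost = 11 / 3 = 3.67

3.67


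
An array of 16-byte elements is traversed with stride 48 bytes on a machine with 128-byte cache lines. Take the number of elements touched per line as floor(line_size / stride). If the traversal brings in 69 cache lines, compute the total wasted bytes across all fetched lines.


Elements per line = floor(128 / 48) = 2
Bytes used per line = 2 * 16 = 32
Wasted per line = 128 - 32 = 96
Total wasted = 96 * 69 = 6624

6624


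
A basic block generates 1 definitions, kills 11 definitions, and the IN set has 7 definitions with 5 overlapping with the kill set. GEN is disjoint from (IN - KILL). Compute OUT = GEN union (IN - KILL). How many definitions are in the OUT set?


IN - KILL: 7 - 5 = 2 surviving definitions
OUT = GEN + surviving = 1 + 2 = 3

3


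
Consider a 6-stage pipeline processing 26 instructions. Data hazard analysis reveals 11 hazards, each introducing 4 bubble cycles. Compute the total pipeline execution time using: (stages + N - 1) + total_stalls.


Base cycles = 6 + 26 - 1 = 31
Total stalls = 11 * 4 = 44
Total = 31 + 44 = 75

75


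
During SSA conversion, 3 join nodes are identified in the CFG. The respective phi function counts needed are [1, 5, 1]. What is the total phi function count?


Total phi functions = sum of phi functions at each join node
= 1 + 5 + 1 = 7

7


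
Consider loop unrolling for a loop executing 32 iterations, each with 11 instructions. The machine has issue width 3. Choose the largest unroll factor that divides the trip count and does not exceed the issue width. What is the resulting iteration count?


Largest divisor of 32 <= 3 is 2
New iterations = 32 / 2 = 16

16


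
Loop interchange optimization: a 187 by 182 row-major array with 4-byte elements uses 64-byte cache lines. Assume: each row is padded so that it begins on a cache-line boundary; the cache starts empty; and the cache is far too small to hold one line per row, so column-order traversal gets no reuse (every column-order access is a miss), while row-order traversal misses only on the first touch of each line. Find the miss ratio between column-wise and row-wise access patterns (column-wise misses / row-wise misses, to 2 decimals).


Each row occupies 182 * 4 = 728 bytes and starts on a line boundary, so it spans ceil(728 / 64) = 12 cache lines.
Row-major traversal misses (one per line touched): 187 * ceil(182 * 4 / 64) = 2244
Column-major traversal misses (no reuse, every access misses): 187 * 182 = 34034
Ratio = 34034 / 2244 = 15.17

15.17


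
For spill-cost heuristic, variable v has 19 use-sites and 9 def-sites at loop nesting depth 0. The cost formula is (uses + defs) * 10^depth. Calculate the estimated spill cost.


uses + defs = 19 + 9 = 28
10^0 = 1
Spill cost = 28 * 1 = 28

28


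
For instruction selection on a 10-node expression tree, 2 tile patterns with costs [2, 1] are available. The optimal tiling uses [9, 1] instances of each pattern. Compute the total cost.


Total cost = sum(count_i * cost_i)
= 9*2 + 1*1
= 19

19


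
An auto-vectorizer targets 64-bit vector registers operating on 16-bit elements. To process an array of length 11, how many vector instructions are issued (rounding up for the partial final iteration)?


Width = 64 / 16 = 4 elements per vector op
Iterations = ceil(11 / 4) = 3

3


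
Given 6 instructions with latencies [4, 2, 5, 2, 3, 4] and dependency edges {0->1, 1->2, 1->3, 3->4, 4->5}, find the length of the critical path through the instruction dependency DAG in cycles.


Compute longest path through dependency graph: dist(Ik) = max over predecessors of dist + latency(Ik).
dist(I0) = latency 4 = 4
dist(I1) = dist(I0) + 2 = 4 + 2 = 6
dist(I2) = dist(I1) + 5 = 6 + 5 = 11
dist(I3) = dist(I1) + 2 = 6 + 2 = 8
dist(I4) = dist(I3) + 3 = 8 + 3 = 11
dist(I5) = dist(I4) + 4 = 11 + 4 = 15
Critical path = max dist = 15

15


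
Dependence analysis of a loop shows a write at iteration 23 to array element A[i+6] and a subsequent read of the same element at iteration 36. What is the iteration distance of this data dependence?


Distance = read iteration - write iteration
= 36 - 23 = 13

13


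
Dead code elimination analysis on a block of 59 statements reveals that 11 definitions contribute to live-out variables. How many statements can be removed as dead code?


Dead code = total statements - live definitions
= 59 - 11 = 48

48


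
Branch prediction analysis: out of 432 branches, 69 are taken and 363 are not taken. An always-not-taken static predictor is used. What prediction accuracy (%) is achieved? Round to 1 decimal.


Predictor: always-not-taken
Correct predictions = 363
Accuracy = 363 / 432 * 100 = 84.0%

84.0


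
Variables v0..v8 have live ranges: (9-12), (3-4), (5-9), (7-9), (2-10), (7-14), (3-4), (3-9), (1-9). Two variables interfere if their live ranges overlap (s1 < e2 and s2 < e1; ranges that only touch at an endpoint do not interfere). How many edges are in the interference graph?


Check all pairs for overlapping intervals.
Two intervals (s1,e1) and (s2,e2) overlap if s1 < e2 and s2 < e1.
v0 (9-12) vs v1..v8: overlaps v4, v5 -> 2
v1 (3-4) vs v2..v8: overlaps v4, v6, v7, v8 -> 4
v2 (5-9) vs v3..v8: overlaps v3, v4, v5, v7, v8 -> 5
v3 (7-9) vs v4..v8: overlaps v4, v5, v7, v8 -> 4
v4 (2-10) vs v5..v8: overlaps v5, v6, v7, v8 -> 4
v5 (7-14) vs v6..v8: overlaps v7, v8 -> 2
v6 (3-4) vs v7..v8: overlaps v7, v8 -> 2
v7 (3-9) vs v8: overlaps v8 -> 1
Total overlapping pairs = 2 + 4 + 5 + 4 + 4 + 2 + 2 + 1 = 24

24
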